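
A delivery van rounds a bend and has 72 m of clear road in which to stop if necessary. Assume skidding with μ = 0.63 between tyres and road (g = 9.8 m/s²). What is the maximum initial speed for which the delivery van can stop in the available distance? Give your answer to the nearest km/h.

a = μg = 0.63 × 9.8 = 6.174 m/s².
v²/(2a) = d ⇒ v = √(2 × 6.174 × 72) = √889.06 = 29.8171 m/s.
29.8171 m/s × 3.6 = 107.342 km/h.

Maximum speed ≈ 107 km/h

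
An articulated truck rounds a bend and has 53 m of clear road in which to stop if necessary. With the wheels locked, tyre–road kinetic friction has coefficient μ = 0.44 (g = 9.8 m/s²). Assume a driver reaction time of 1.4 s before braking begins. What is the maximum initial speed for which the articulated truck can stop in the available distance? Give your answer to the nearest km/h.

a = μg = 0.44 × 9.8 = 4.312 m/s².
Stopping distance: v·t_r + v²/(2a) = 53 with t_r = 1.4 s and a = 4.312 m/s².
So v² + 12.074 v − 457.07 = 0.
Positive root: v = −a·t_r + √((a·t_r)² + 2a·d) = −6.037 + √(36.445 + 457.07) = 16.1782 m/s.
16.1782 m/s × 3.6 = 58.242 km/h.

Maximum speed ≈ 58 km/h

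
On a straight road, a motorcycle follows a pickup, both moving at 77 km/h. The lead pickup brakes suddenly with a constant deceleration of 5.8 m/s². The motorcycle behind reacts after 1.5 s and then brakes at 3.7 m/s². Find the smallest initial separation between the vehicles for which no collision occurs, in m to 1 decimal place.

Minimum gap ≈ 54.5 m

77 km/h ÷ 3.6 = 21.3889 m/s.
Leader travels v²/(2a_L) = 457.485 / 11.600 = 39.438 m before stopping.
Follower covers v·t_r = 21.3889 × 1.5 = 32.083 m while reacting, then v²/(2a_F) = 457.485 / 7.400 = 61.822 m while braking, for a total of 32.083 + 61.822 = 93.905 m.
Since a_F ≤ a_L and the follower starts braking later, the follower is never slower than the leader, so the closest approach is when both have stopped.
Minimum gap = 93.905 − 39.438 = 54.467 m.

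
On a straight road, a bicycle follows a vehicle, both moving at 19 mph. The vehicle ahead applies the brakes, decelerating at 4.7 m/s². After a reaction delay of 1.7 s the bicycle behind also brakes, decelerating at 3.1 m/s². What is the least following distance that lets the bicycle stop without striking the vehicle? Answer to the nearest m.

Minimum gap ≈ 18 m

19 mph × 0.44704 = 8.4938 m/s.
Leader travels v²/(2a_L) = 72.145 / 9.400 = 7.675 m before stopping.
Follower covers v·t_r = 8.4938 × 1.7 = 14.439 m while reacting, then v²/(2a_F) = 72.145 / 6.200 = 11.636 m while braking, for a total of 14.439 + 11.636 = 26.075 m.
Since a_F ≤ a_L and the follower starts braking later, the follower is never slower than the leader, so the closest approach is when both have stopped.
Minimum gap = 26.075 − 7.675 = 18.400 m.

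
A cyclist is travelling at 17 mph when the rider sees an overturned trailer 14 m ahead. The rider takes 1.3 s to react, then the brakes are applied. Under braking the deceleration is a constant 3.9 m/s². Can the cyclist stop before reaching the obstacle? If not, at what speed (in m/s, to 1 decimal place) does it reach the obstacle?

No — it strikes the obstacle at 5.1 m/s

17 mph × 0.44704 = 7.5997 m/s.
Reaction distance = 7.5997 × 1.3 = 9.880 m.
Braking distance needed to stop: v²/(2a) = 57.755 / 7.800 = 7.404 m, so total needed = 9.880 + 7.404 = 17.284 m > 14 m — it cannot stop.
Distance remaining when braking begins: 14 − 9.880 = 4.120 m.
v² = v₀² − 2a·d = 57.755 − 2 × 3.900 × 4.120 = 25.619 m²/s².
v = √25.619 = 5.062 m/s.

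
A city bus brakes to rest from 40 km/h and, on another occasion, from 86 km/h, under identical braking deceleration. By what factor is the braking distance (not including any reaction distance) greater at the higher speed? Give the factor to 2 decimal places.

Factor ≈ 4.62

Braking distance d = v²/(2a), so with a fixed, d ∝ v².
Factor = (86/40)² = 2.1500² = 4.6225.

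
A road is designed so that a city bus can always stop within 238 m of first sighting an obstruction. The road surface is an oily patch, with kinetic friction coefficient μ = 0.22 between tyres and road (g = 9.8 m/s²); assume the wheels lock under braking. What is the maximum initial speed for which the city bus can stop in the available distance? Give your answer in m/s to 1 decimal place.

Maximum speed ≈ 32.0 m/s

a = μg = 0.22 × 9.8 = 2.156 m/s².
v²/(2a) = d ⇒ v = √(2 × 2.156 × 238) = √1026.26 = 32.0353 m/s.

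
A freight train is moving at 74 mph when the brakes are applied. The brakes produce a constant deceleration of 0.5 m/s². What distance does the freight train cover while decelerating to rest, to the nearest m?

Braking distance ≈ 1094 m

74 mph × 0.44704 = 33.0810 m/s.
Braking distance = v²/(2a) = 33.0810² / (2 × 0.500) = 1094.353 / 1.000 = 1094.353 m.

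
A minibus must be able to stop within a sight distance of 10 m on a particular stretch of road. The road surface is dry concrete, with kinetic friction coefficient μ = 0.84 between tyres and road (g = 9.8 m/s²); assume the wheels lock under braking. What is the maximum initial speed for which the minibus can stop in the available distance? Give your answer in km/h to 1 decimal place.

a = μg = 0.84 × 9.8 = 8.232 m/s².
v²/(2a) = d ⇒ v = √(2 × 8.232 × 10) = √164.64 = 12.8312 m/s.
12.8312 m/s × 3.6 = 46.192 km/h.

Maximum speed ≈ 46.2 km/h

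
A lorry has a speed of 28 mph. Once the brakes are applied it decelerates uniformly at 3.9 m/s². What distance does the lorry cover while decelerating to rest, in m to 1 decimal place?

28 mph × 0.44704 = 12.5171 m/s.
Braking distance = v²/(2a) = 12.5171² / (2 × 3.900) = 156.678 / 7.800 = 20.087 m.

Braking distance ≈ 20.1 m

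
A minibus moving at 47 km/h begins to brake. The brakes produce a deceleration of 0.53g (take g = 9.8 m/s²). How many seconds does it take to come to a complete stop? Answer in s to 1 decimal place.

Braking time ≈ 2.5 s

47 km/h ÷ 3.6 = 13.0556 m/s.
a = 0.53 × 9.8 = 5.194 m/s².
Braking time = v/a = 13.0556 / 5.194 = 2.514 s.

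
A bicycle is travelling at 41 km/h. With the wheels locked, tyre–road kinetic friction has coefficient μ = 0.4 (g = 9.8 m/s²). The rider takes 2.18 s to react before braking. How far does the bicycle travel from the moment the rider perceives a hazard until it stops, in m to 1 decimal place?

Total stopping distance ≈ 41.4 m

41 km/h ÷ 3.6 = 11.3889 m/s.
a = μg = 0.4 × 9.8 = 3.920 m/s².
Reaction distance = v·t_r = 11.3889 × 2.18 = 24.828 m.
Braking distance = v²/(2a) = 11.3889² / (2 × 3.920) = 129.707 / 7.840 = 16.544 m.
Total = 24.828 + 16.544 = 41.372 m.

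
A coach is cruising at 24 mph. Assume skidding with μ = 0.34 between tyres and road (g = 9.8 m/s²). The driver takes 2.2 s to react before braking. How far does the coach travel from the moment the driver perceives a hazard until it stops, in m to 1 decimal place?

Total stopping distance ≈ 40.9 m

24 mph × 0.44704 = 10.7290 m/s.
a = μg = 0.34 × 9.8 = 3.332 m/s².
Reaction distance = v·t_r = 10.7290 × 2.2 = 23.604 m.
Braking distance = v²/(2a) = 10.7290² / (2 × 3.332) = 115.111 / 6.664 = 17.274 m.
Total = 23.604 + 17.274 = 40.878 m.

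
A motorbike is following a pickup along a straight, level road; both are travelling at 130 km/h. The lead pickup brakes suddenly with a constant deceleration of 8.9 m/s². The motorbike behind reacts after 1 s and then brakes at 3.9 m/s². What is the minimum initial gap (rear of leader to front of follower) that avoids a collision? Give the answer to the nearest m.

130 km/h ÷ 3.6 = 36.1111 m/s.
Leader travels v²/(2a_L) = 1304.012 / 17.800 = 73.259 m before stopping.
Follower covers v·t_r = 36.1111 × 1 = 36.111 m while reacting, then v²/(2a_F) = 1304.012 / 7.800 = 167.181 m while braking, for a total of 36.111 + 167.181 = 203.292 m.
Since a_F ≤ a_L and the follower starts braking later, the follower is never slower than the leader, so the closest approach is when both have stopped.
Minimum gap = 203.292 − 73.259 = 130.033 m.

Minimum gap ≈ 130 m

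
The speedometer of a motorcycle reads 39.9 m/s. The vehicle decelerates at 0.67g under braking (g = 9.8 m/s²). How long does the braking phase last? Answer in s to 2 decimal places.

Braking time ≈ 6.08 s

a = 0.67 × 9.8 = 6.566 m/s².
Braking time = v/a = 39.9000 / 6.566 = 6.077 s.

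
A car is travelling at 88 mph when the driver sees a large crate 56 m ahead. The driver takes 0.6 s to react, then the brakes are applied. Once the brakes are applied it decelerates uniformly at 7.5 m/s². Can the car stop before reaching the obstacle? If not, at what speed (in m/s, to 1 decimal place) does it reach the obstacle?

88 mph × 0.44704 = 39.3395 m/s.
Reaction distance = 39.3395 × 0.6 = 23.604 m.
Braking distance needed to stop: v²/(2a) = 1547.596 / 15.000 = 103.173 m, so total needed = 23.604 + 103.173 = 126.777 m > 56 m — it cannot stop.
Distance remaining when braking begins: 56 − 23.604 = 32.396 m.
v² = v₀² − 2a·d = 1547.596 − 2 × 7.500 × 32.396 = 1061.656 m²/s².
v = √1061.656 = 32.583 m/s.

No — it strikes the obstacle at 32.6 m/s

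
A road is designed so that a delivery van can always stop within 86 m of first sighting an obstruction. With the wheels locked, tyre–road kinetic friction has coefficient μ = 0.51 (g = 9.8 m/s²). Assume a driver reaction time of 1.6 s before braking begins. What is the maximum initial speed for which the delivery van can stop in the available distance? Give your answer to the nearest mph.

a = μg = 0.51 × 9.8 = 4.998 m/s².
Stopping distance: v·t_r + v²/(2a) = 86 with t_r = 1.6 s and a = 4.998 m/s².
So v² + 15.994 v − 859.66 = 0.
Positive root: v = −a·t_r + √((a·t_r)² + 2a·d) = −7.997 + √(63.952 + 859.66) = 22.3940 m/s.
22.3940 m/s ÷ 0.44704 = 50.094 mph.

Maximum speed ≈ 50 mph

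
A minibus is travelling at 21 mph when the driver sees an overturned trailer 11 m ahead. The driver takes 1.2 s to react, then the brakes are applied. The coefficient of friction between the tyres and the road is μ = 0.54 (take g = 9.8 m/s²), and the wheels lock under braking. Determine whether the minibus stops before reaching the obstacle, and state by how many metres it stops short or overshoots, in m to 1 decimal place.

No — it overshoots by 8.6 m

21 mph × 0.44704 = 9.3878 m/s.
a = μg = 0.54 × 9.8 = 5.292 m/s².
Reaction distance = 9.3878 × 1.2 = 11.265 m.
Braking distance = v²/(2a) = 88.131 / 10.584 = 8.327 m.
Total stopping distance = 11.265 + 8.327 = 19.592 m, vs 11 m available — it cannot stop in time and overshoots by 19.592 − 11 = 8.592 m.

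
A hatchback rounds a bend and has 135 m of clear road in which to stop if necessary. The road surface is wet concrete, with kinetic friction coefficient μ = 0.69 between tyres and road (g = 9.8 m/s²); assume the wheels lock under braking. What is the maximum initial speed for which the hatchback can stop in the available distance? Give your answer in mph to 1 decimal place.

a = μg = 0.69 × 9.8 = 6.762 m/s².
v²/(2a) = d ⇒ v = √(2 × 6.762 × 135) = √1825.74 = 42.7287 m/s.
42.7287 m/s ÷ 0.44704 = 95.581 mph.

Maximum speed ≈ 95.6 mph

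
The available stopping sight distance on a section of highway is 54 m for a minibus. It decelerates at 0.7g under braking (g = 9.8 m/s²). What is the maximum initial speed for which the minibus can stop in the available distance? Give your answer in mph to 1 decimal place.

Maximum speed ≈ 60.9 mph

a = 0.7 × 9.8 = 6.860 m/s².
v²/(2a) = d ⇒ v = √(2 × 6.860 × 54) = √740.88 = 27.2191 m/s.
27.2191 m/s ÷ 0.44704 = 60.887 mph.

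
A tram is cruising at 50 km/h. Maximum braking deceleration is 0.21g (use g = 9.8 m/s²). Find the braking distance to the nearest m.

50 km/h ÷ 3.6 = 13.8889 m/s.
a = 0.21 × 9.8 = 2.058 m/s².
Braking distance = v²/(2a) = 13.8889² / (2 × 2.058) = 192.902 / 4.116 = 46.866 m.

Braking distance ≈ 47 m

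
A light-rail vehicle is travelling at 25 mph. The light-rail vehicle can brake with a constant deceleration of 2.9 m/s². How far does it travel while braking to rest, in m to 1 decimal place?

Braking distance ≈ 21.5 m

25 mph × 0.44704 = 11.1760 m/s.
Braking distance = v²/(2a) = 11.1760² / (2 × 2.900) = 124.903 / 5.800 = 21.535 m.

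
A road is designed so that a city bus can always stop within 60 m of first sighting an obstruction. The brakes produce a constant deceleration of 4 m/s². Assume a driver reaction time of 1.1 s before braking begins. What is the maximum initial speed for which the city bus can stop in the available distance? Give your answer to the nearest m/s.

Maximum speed ≈ 18 m/s

Stopping distance: v·t_r + v²/(2a) = 60 with t_r = 1.1 s and a = 4.000 m/s².
So v² + 8.800 v − 480.00 = 0.
Positive root: v = −a·t_r + √((a·t_r)² + 2a·d) = −4.400 + √(19.360 + 480.00) = 17.9464 m/s.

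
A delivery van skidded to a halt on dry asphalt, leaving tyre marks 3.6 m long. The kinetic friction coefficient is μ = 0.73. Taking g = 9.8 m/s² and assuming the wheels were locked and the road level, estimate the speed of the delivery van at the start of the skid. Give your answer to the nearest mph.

Deceleration a = μg = 0.73 × 9.8 = 7.154 m/s².
v = √(2a·d) = √(2 × 7.154 × 3.6) = √51.509 = 7.1770 m/s.
= 7.1770 ÷ 0.44704 = 16.054 mph.

Initial speed ≈ 16 mph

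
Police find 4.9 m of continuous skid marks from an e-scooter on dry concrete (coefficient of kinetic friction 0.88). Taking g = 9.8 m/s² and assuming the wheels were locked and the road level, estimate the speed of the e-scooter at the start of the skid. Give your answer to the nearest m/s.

Deceleration a = μg = 0.88 × 9.8 = 8.624 m/s².
v = √(2a·d) = √(2 × 8.624 × 4.9) = √84.515 = 9.1932 m/s.

Initial speed ≈ 9 m/s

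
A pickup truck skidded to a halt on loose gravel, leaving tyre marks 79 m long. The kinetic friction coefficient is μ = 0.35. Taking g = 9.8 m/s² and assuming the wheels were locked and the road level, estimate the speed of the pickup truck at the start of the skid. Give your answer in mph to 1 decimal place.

Deceleration a = μg = 0.35 × 9.8 = 3.430 m/s².
v = √(2a·d) = √(2 × 3.430 × 79) = √541.940 = 23.2796 m/s.
= 23.2796 ÷ 0.44704 = 52.075 mph.

Initial speed ≈ 52.1 mph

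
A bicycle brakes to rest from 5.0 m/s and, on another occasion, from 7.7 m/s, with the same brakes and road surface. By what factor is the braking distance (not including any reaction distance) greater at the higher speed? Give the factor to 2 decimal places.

Braking distance d = v²/(2a), so with a fixed, d ∝ v².
Factor = (7.7/5.0)² = 1.5400² = 2.3716.

Factor ≈ 2.37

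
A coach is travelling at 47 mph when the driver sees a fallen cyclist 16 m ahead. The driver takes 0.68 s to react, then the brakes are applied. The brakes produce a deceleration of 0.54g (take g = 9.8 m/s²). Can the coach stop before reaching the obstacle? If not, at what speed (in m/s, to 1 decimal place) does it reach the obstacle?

No — it strikes the obstacle at 20.6 m/s

47 mph × 0.44704 = 21.0109 m/s.
a = 0.54 × 9.8 = 5.292 m/s².
Reaction distance = 21.0109 × 0.68 = 14.287 m.
Braking distance needed to stop: v²/(2a) = 441.458 / 10.584 = 41.710 m, so total needed = 14.287 + 41.710 = 55.997 m > 16 m — it cannot stop.
Distance remaining when braking begins: 16 − 14.287 = 1.713 m.
v² = v₀² − 2a·d = 441.458 − 2 × 5.292 × 1.713 = 423.328 m²/s².
v = √423.328 = 20.575 m/s.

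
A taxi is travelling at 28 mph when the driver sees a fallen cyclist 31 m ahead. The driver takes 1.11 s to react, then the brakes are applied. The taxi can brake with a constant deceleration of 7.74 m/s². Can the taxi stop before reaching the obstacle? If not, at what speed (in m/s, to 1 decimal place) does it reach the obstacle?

28 mph × 0.44704 = 12.5171 m/s.
Reaction distance = 12.5171 × 1.11 = 13.894 m.
Braking distance = v²/(2a) = 156.678 / 15.480 = 10.121 m.
Total stopping distance = 13.894 + 10.121 = 24.015 m, vs 31 m available — it stops with 31 − 24.015 = 6.985 m to spare.

Yes — it stops about 7.0 m short of the obstacle, so it never reaches it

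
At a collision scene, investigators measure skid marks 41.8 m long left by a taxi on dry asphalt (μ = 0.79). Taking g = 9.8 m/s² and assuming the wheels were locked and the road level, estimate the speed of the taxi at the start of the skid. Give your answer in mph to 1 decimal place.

Initial speed ≈ 56.9 mph

Deceleration a = μg = 0.79 × 9.8 = 7.742 m/s².
v = √(2a·d) = √(2 × 7.742 × 41.8) = √647.231 = 25.4407 m/s.
= 25.4407 ÷ 0.44704 = 56.909 mph.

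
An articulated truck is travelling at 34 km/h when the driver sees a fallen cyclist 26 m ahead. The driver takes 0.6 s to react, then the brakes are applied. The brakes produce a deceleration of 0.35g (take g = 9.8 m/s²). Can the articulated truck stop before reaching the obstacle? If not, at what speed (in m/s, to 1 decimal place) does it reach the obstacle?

34 km/h ÷ 3.6 = 9.4444 m/s.
a = 0.35 × 9.8 = 3.430 m/s².
Reaction distance = 9.4444 × 0.6 = 5.667 m.
Braking distance = v²/(2a) = 89.197 / 6.860 = 13.002 m.
Total stopping distance = 5.667 + 13.002 = 18.669 m, vs 26 m available — it stops with 26 − 18.669 = 7.331 m to spare.

Yes — it stops about 7.3 m short of the obstacle, so it never reaches it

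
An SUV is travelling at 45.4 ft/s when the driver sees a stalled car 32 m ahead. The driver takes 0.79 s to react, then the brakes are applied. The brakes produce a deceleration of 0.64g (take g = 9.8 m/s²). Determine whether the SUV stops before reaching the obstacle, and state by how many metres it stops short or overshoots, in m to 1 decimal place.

45.4 ft/s × 0.3048 = 13.8379 m/s.
a = 0.64 × 9.8 = 6.272 m/s².
Reaction distance = 13.8379 × 0.79 = 10.932 m.
Braking distance = v²/(2a) = 191.487 / 12.544 = 15.265 m.
Total stopping distance = 10.932 + 15.265 = 26.197 m, vs 32 m available — it stops with 32 − 26.197 = 5.803 m to spare.

Yes — it stops 5.8 m short of the obstacle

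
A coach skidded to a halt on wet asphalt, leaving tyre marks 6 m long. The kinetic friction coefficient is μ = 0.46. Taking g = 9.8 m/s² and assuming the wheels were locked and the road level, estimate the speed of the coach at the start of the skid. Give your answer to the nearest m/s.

Deceleration a = μg = 0.46 × 9.8 = 4.508 m/s².
v = √(2a·d) = √(2 × 4.508 × 6) = √54.096 = 7.3550 m/s.

Initial speed ≈ 7 m/s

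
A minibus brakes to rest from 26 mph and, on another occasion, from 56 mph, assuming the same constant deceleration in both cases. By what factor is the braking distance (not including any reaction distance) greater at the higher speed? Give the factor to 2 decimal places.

Braking distance d = v²/(2a), so with a fixed, d ∝ v².
Factor = (56/26)² = 2.1538² = 4.6389.

Factor ≈ 4.64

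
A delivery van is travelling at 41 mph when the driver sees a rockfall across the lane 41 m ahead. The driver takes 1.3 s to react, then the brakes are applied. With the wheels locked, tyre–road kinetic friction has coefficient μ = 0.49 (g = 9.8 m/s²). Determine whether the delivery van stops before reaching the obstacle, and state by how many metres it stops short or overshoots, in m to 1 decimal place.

41 mph × 0.44704 = 18.3286 m/s.
a = μg = 0.49 × 9.8 = 4.802 m/s².
Reaction distance = 18.3286 × 1.3 = 23.827 m.
Braking distance = v²/(2a) = 335.938 / 9.604 = 34.979 m.
Total stopping distance = 23.827 + 34.979 = 58.806 m, vs 41 m available — it cannot stop in time and overshoots by 58.806 − 41 = 17.806 m.

No — it overshoots by 17.8 m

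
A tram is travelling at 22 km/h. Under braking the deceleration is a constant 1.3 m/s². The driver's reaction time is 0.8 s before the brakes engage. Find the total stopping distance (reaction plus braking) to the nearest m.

Total stopping distance ≈ 19 m

22 km/h ÷ 3.6 = 6.1111 m/s.
Reaction distance = v·t_r = 6.1111 × 0.8 = 4.889 m.
Braking distance = v²/(2a) = 6.1111² / (2 × 1.300) = 37.346 / 2.600 = 14.364 m.
Total = 4.889 + 14.364 = 19.253 m.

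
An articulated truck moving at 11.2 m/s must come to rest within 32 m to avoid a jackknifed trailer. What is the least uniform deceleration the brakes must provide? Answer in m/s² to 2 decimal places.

v² = 2a·d ⇒ a = v²/(2d) = 11.2000² / (2 × 32.000) = 125.440 / 64.000 = 1.9600 m/s².

Required deceleration ≈ 1.96 m/s²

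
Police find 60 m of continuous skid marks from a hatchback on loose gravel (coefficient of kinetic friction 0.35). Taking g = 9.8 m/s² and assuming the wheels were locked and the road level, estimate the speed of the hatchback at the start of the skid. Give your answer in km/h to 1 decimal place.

Initial speed ≈ 73.0 km/h

Deceleration a = μg = 0.35 × 9.8 = 3.430 m/s².
v = √(2a·d) = √(2 × 3.430 × 60) = √411.600 = 20.2879 m/s.
= 20.2879 × 3.6 = 73.036 km/h.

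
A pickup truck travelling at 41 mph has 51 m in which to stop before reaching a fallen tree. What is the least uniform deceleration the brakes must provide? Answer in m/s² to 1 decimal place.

41 mph × 0.44704 = 18.3286 m/s.
v² = 2a·d ⇒ a = v²/(2d) = 18.3286² / (2 × 51.000) = 335.938 / 102.000 = 3.2935 m/s².

Required deceleration ≈ 3.3 m/s²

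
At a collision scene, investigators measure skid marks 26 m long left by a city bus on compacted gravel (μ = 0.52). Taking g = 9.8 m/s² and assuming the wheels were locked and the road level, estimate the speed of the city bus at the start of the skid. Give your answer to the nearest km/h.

Deceleration a = μg = 0.52 × 9.8 = 5.096 m/s².
v = √(2a·d) = √(2 × 5.096 × 26) = √264.992 = 16.2786 m/s.
= 16.2786 × 3.6 = 58.603 km/h.

Initial speed ≈ 59 km/h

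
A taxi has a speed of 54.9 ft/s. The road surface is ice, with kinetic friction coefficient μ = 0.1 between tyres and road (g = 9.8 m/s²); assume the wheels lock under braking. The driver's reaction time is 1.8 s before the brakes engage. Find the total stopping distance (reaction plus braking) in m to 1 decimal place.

Total stopping distance ≈ 173.0 m

54.9 ft/s × 0.3048 = 16.7335 m/s.
a = μg = 0.1 × 9.8 = 0.980 m/s².
Reaction distance = v·t_r = 16.7335 × 1.8 = 30.120 m.
Braking distance = v²/(2a) = 16.7335² / (2 × 0.980) = 280.010 / 1.960 = 142.862 m.
Total = 30.120 + 142.862 = 172.982 m.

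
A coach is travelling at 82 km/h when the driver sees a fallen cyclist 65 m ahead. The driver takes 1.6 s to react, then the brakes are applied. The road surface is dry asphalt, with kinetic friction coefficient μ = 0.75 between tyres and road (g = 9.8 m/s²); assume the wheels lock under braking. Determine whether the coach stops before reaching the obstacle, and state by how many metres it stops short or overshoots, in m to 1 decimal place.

No — it overshoots by 6.7 m

82 km/h ÷ 3.6 = 22.7778 m/s.
a = μg = 0.75 × 9.8 = 7.350 m/s².
Reaction distance = 22.7778 × 1.6 = 36.444 m.
Braking distance = v²/(2a) = 518.828 / 14.700 = 35.294 m.
Total stopping distance = 36.444 + 35.294 = 71.738 m, vs 65 m available — it cannot stop in time and overshoots by 71.738 − 65 = 6.738 m.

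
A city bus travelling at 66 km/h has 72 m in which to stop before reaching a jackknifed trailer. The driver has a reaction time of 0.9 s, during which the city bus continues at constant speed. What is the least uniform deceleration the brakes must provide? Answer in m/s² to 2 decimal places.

66 km/h ÷ 3.6 = 18.3333 m/s.
Distance covered during reaction = 18.3333 × 0.9 = 16.500 m.
Distance available for braking: 72 − 16.500 = 55.500 m.
v² = 2a·d ⇒ a = v²/(2d) = 18.3333² / (2 × 55.500) = 336.110 / 111.000 = 3.0280 m/s².

Required deceleration ≈ 3.03 m/s²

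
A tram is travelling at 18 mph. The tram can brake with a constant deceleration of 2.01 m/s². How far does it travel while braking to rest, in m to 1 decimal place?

Braking distance ≈ 16.1 m

18 mph × 0.44704 = 8.0467 m/s.
Braking distance = v²/(2a) = 8.0467² / (2 × 2.010) = 64.749 / 4.020 = 16.107 m.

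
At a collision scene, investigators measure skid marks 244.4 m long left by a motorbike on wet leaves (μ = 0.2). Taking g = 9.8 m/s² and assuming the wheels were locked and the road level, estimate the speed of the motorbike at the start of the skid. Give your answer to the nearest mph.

Deceleration a = μg = 0.2 × 9.8 = 1.960 m/s².
v = √(2a·d) = √(2 × 1.960 × 244.4) = √958.048 = 30.9524 m/s.
= 30.9524 ÷ 0.44704 = 69.239 mph.

Initial speed ≈ 69 mph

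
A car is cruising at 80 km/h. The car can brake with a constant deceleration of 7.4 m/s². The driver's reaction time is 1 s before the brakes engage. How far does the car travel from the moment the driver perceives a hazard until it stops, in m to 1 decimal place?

Total stopping distance ≈ 55.6 m

80 km/h ÷ 3.6 = 22.2222 m/s.
Reaction distance = v·t_r = 22.2222 × 1 = 22.222 m.
Braking distance = v²/(2a) = 22.2222² / (2 × 7.400) = 493.826 / 14.800 = 33.367 m.
Total = 22.222 + 33.367 = 55.589 m.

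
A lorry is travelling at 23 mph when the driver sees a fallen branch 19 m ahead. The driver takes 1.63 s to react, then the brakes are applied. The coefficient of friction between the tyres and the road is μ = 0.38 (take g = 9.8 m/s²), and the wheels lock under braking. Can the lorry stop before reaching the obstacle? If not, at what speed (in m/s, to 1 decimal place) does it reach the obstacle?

No — it strikes the obstacle at 9.4 m/s

23 mph × 0.44704 = 10.2819 m/s.
a = μg = 0.38 × 9.8 = 3.724 m/s².
Reaction distance = 10.2819 × 1.63 = 16.759 m.
Braking distance needed to stop: v²/(2a) = 105.717 / 7.448 = 14.194 m, so total needed = 16.759 + 14.194 = 30.953 m > 19 m — it cannot stop.
Distance remaining when braking begins: 19 − 16.759 = 2.241 m.
v² = v₀² − 2a·d = 105.717 − 2 × 3.724 × 2.241 = 89.026 m²/s².
v = √89.026 = 9.435 m/s.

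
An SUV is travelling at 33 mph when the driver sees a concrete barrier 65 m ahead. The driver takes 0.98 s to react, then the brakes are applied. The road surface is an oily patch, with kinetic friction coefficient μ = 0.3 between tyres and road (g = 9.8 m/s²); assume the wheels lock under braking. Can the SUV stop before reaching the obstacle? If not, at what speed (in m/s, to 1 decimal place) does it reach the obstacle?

33 mph × 0.44704 = 14.7523 m/s.
a = μg = 0.3 × 9.8 = 2.940 m/s².
Reaction distance = 14.7523 × 0.98 = 14.457 m.
Braking distance = v²/(2a) = 217.630 / 5.880 = 37.012 m.
Total stopping distance = 14.457 + 37.012 = 51.469 m, vs 65 m available — it stops with 65 − 51.469 = 13.531 m to spare.

Yes — it stops about 13.5 m short of the obstacle, so it never reaches it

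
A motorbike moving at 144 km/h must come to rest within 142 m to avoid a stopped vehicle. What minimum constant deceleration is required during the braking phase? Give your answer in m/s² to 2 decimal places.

144 km/h ÷ 3.6 = 40.0000 m/s.
v² = 2a·d ⇒ a = v²/(2d) = 40.0000² / (2 × 142.000) = 1600.000 / 284.000 = 5.6338 m/s².

Required deceleration ≈ 5.63 m/s²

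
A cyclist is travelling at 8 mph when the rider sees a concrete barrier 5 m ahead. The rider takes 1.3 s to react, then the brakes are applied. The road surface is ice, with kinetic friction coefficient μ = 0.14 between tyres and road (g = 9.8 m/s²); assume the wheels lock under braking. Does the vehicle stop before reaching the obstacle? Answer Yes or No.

8 mph × 0.44704 = 3.5763 m/s.
a = μg = 0.14 × 9.8 = 1.372 m/s².
Reaction distance = 3.5763 × 1.3 = 4.649 m.
Braking distance = v²/(2a) = 12.790 / 2.744 = 4.661 m.
Total stopping distance = 4.649 + 4.661 = 9.310 m, vs 5 m available — it cannot stop in time and overshoots by 9.310 − 5 = 4.310 m.

No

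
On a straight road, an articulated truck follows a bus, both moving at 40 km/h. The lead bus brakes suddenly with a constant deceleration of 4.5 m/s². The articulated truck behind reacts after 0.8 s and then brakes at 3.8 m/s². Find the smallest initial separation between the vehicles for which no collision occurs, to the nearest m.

Minimum gap ≈ 11 m

40 km/h ÷ 3.6 = 11.1111 m/s.
Leader travels v²/(2a_L) = 123.457 / 9.000 = 13.717 m before stopping.
Follower covers v·t_r = 11.1111 × 0.8 = 8.889 m while reacting, then v²/(2a_F) = 123.457 / 7.600 = 16.244 m while braking, for a total of 8.889 + 16.244 = 25.133 m.
Since a_F ≤ a_L and the follower starts braking later, the follower is never slower than the leader, so the closest approach is when both have stopped.
Minimum gap = 25.133 − 13.717 = 11.416 m.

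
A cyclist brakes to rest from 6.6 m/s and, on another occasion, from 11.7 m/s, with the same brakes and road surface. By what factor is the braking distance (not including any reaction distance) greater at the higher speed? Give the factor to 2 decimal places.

Factor ≈ 3.14

Braking distance d = v²/(2a), so with a fixed, d ∝ v².
Factor = (11.7/6.6)² = 1.7727² = 3.1425.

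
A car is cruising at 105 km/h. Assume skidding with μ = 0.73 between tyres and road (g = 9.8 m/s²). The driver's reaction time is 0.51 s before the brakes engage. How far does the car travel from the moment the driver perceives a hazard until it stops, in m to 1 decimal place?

Total stopping distance ≈ 74.3 m

105 km/h ÷ 3.6 = 29.1667 m/s.
a = μg = 0.73 × 9.8 = 7.154 m/s².
Reaction distance = v·t_r = 29.1667 × 0.51 = 14.875 m.
Braking distance = v²/(2a) = 29.1667² / (2 × 7.154) = 850.696 / 14.308 = 59.456 m.
Total = 14.875 + 59.456 = 74.331 m.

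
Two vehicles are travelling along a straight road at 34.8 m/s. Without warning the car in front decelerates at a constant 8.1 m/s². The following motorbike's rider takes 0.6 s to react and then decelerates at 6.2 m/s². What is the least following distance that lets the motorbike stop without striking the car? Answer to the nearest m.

Minimum gap ≈ 44 m

Leader travels v²/(2a_L) = 1211.040 / 16.200 = 74.756 m before stopping.
Follower covers v·t_r = 34.8000 × 0.6 = 20.880 m while reacting, then v²/(2a_F) = 1211.040 / 12.400 = 97.665 m while braking, for a total of 20.880 + 97.665 = 118.545 m.
Since a_F ≤ a_L and the follower starts braking later, the follower is never slower than the leader, so the closest approach is when both have stopped.
Minimum gap = 118.545 − 74.756 = 43.789 m.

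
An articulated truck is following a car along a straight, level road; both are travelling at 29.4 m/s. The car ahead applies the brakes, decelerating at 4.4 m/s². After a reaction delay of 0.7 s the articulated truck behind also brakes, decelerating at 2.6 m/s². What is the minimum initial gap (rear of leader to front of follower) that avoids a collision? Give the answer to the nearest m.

Leader travels v²/(2a_L) = 864.360 / 8.800 = 98.223 m before stopping.
Follower covers v·t_r = 29.4000 × 0.7 = 20.580 m while reacting, then v²/(2a_F) = 864.360 / 5.200 = 166.223 m while braking, for a total of 20.580 + 166.223 = 186.803 m.
Since a_F ≤ a_L and the follower starts braking later, the follower is never slower than the leader, so the closest approach is when both have stopped.
Minimum gap = 186.803 − 98.223 = 88.580 m.

Minimum gap ≈ 89 m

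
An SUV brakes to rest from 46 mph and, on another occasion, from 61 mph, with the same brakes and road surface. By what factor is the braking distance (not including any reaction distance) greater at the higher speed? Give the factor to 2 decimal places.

Braking distance d = v²/(2a), so with a fixed, d ∝ v².
Factor = (61/46)² = 1.3261² = 1.7585.

Factor ≈ 1.76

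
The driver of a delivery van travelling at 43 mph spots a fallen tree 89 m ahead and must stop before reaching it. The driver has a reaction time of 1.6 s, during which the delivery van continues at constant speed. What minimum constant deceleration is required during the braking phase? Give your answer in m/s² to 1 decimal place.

43 mph × 0.44704 = 19.2227 m/s.
Distance covered during reaction = 19.2227 × 1.6 = 30.756 m.
Distance available for braking: 89 − 30.756 = 58.244 m.
v² = 2a·d ⇒ a = v²/(2d) = 19.2227² / (2 × 58.244) = 369.512 / 116.488 = 3.1721 m/s².

Required deceleration ≈ 3.2 m/s²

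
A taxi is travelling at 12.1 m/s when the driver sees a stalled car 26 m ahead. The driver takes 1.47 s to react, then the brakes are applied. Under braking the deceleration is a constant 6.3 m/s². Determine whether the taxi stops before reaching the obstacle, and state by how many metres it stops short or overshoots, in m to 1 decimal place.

No — it overshoots by 3.4 m

Reaction distance = 12.1000 × 1.47 = 17.787 m.
Braking distance = v²/(2a) = 146.410 / 12.600 = 11.620 m.
Total stopping distance = 17.787 + 11.620 = 29.407 m, vs 26 m available — it cannot stop in time and overshoots by 29.407 − 26 = 3.407 m.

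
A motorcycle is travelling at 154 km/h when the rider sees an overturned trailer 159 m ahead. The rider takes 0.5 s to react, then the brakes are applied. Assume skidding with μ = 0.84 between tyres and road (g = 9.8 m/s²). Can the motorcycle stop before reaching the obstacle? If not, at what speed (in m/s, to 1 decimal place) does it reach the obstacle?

Yes — it stops about 26.5 m short of the obstacle, so it never reaches it

154 km/h ÷ 3.6 = 42.7778 m/s.
a = μg = 0.84 × 9.8 = 8.232 m/s².
Reaction distance = 42.7778 × 0.5 = 21.389 m.
Braking distance = v²/(2a) = 1829.940 / 16.464 = 111.148 m.
Total stopping distance = 21.389 + 111.148 = 132.537 m, vs 159 m available — it stops with 159 − 132.537 = 26.463 m to spare.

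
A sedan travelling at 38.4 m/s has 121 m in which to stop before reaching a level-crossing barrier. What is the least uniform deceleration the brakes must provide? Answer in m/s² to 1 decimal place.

Required deceleration ≈ 6.1 m/s²

v² = 2a·d ⇒ a = v²/(2d) = 38.4000² / (2 × 121.000) = 1474.560 / 242.000 = 6.0932 m/s².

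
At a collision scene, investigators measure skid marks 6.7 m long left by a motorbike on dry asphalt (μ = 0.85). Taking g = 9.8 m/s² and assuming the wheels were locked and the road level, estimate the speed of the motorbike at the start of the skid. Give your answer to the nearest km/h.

Deceleration a = μg = 0.85 × 9.8 = 8.330 m/s².
v = √(2a·d) = √(2 × 8.330 × 6.7) = √111.622 = 10.5651 m/s.
= 10.5651 × 3.6 = 38.034 km/h.

Initial speed ≈ 38 km/h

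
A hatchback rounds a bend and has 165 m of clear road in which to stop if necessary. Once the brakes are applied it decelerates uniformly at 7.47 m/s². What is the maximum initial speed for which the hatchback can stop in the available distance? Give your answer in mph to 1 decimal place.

Maximum speed ≈ 111.1 mph

v²/(2a) = d ⇒ v = √(2 × 7.470 × 165) = √2465.10 = 49.6498 m/s.
49.6498 m/s ÷ 0.44704 = 111.063 mph.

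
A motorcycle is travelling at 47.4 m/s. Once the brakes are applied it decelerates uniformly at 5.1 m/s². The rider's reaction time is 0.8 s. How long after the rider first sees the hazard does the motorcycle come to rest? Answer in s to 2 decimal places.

Braking time = v/a = 47.4000 / 5.100 = 9.294 s.
Total = 0.8 + 9.294 = 10.094 s.

Total time ≈ 10.09 s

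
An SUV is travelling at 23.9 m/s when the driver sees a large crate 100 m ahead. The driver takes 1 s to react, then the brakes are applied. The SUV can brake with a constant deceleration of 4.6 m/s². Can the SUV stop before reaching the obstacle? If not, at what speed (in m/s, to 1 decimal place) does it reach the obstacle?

Reaction distance = 23.9000 × 1 = 23.900 m.
Braking distance = v²/(2a) = 571.210 / 9.200 = 62.088 m.
Total stopping distance = 23.900 + 62.088 = 85.988 m, vs 100 m available — it stops with 100 − 85.988 = 14.012 m to spare.

Yes — it stops about 14.0 m short of the obstacle, so it never reaches it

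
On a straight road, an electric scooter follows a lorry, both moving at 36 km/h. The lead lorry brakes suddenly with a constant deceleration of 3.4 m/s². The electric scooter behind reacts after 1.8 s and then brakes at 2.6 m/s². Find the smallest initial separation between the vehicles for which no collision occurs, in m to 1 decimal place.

Minimum gap ≈ 22.5 m

36 km/h ÷ 3.6 = 10.0000 m/s.
Leader travels v²/(2a_L) = 100.000 / 6.800 = 14.706 m before stopping.
Follower covers v·t_r = 10.0000 × 1.8 = 18.000 m while reacting, then v²/(2a_F) = 100.000 / 5.200 = 19.231 m while braking, for a total of 18.000 + 19.231 = 37.231 m.
Since a_F ≤ a_L and the follower starts braking later, the follower is never slower than the leader, so the closest approach is when both have stopped.
Minimum gap = 37.231 − 14.706 = 22.525 m.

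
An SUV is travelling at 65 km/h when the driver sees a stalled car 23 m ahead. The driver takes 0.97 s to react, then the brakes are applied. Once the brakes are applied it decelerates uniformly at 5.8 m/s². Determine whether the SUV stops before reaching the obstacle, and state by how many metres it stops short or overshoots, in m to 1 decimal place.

65 km/h ÷ 3.6 = 18.0556 m/s.
Reaction distance = 18.0556 × 0.97 = 17.514 m.
Braking distance = v²/(2a) = 326.005 / 11.600 = 28.104 m.
Total stopping distance = 17.514 + 28.104 = 45.618 m, vs 23 m available — it cannot stop in time and overshoots by 45.618 − 23 = 22.618 m.

No — it overshoots by 22.6 m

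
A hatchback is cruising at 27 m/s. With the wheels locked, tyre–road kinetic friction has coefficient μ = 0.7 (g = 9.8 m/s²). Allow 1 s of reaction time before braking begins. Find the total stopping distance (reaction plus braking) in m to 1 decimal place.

a = μg = 0.7 × 9.8 = 6.860 m/s².
Reaction distance = v·t_r = 27.0000 × 1 = 27.000 m.
Braking distance = v²/(2a) = 27.0000² / (2 × 6.860) = 729.000 / 13.720 = 53.134 m.
Total = 27.000 + 53.134 = 80.134 m.

Total stopping distance ≈ 80.1 m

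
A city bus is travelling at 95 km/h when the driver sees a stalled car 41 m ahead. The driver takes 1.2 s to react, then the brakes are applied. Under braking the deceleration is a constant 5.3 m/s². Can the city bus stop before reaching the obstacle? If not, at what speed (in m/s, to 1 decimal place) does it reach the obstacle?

No — it strikes the obstacle at 24.4 m/s

95 km/h ÷ 3.6 = 26.3889 m/s.
Reaction distance = 26.3889 × 1.2 = 31.667 m.
Braking distance needed to stop: v²/(2a) = 696.374 / 10.600 = 65.696 m, so total needed = 31.667 + 65.696 = 97.363 m > 41 m — it cannot stop.
Distance remaining when braking begins: 41 − 31.667 = 9.333 m.
v² = v₀² − 2a·d = 696.374 − 2 × 5.300 × 9.333 = 597.444 m²/s².
v = √597.444 = 24.443 m/s.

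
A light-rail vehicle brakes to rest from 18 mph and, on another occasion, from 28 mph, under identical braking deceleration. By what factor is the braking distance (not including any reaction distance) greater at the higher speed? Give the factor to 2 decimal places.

Factor ≈ 2.42

Braking distance d = v²/(2a), so with a fixed, d ∝ v².
Factor = (28/18)² = 1.5556² = 2.4199.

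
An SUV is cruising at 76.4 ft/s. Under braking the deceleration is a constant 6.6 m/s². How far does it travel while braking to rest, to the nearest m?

Braking distance ≈ 41 m

76.4 ft/s × 0.3048 = 23.2867 m/s.
Braking distance = v²/(2a) = 23.2867² / (2 × 6.600) = 542.270 / 13.200 = 41.081 m.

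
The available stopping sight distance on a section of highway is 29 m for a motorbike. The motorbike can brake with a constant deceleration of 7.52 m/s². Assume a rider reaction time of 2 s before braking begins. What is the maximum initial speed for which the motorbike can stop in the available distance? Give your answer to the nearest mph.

Maximum speed ≈ 24 mph

Stopping distance: v·t_r + v²/(2a) = 29 with t_r = 2 s and a = 7.520 m/s².
So v² + 30.080 v − 436.16 = 0.
Positive root: v = −a·t_r + √((a·t_r)² + 2a·d) = −15.040 + √(226.202 + 436.16) = 10.6964 m/s.
10.6964 m/s ÷ 0.44704 = 23.927 mph.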